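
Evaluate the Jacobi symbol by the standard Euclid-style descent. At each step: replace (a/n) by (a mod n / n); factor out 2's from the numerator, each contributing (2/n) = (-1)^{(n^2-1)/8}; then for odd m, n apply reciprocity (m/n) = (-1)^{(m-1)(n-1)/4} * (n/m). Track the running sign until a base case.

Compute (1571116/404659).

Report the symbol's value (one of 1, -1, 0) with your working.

-1

(1571116/404659): 1571116 mod 404659 = 357139, so (1571116/404659) = (357139/404659)
flip (357139/404659) -> (404659/357139): both odd, 357139 mod 4 = 3, 404659 mod 4 = 3, so the flip contributes -1; sign now -1
(404659/357139): 404659 mod 357139 = 47520, so (404659/357139) = (47520/357139)
factor out 2^5: 47520 = 2^5·1485; with 357139 mod 8 = 3, (2/357139) = -1; sign now +1; continue with (1485/357139)
flip (1485/357139) -> (357139/1485): both odd, 1485 mod 4 = 1, 357139 mod 4 = 3, so the flip contributes +1; sign now +1
(357139/1485): 357139 mod 1485 = 739, so (357139/1485) = (739/1485)
flip (739/1485) -> (1485/739): both odd, 739 mod 4 = 3, 1485 mod 4 = 1, so the flip contributes +1; sign now +1
(1485/739): 1485 mod 739 = 7, so (1485/739) = (7/739)
flip (7/739) -> (739/7): both odd, 7 mod 4 = 3, 739 mod 4 = 3, so the flip contributes -1; sign now -1
(739/7): 739 mod 7 = 4, so (739/7) = (4/7)
factor out 2^2: 4 = 2^2·1; with 7 mod 8 = 7, (2/7) = +1; sign now -1; continue with (1/7)
reached (1/7) = 1, so the symbol is -1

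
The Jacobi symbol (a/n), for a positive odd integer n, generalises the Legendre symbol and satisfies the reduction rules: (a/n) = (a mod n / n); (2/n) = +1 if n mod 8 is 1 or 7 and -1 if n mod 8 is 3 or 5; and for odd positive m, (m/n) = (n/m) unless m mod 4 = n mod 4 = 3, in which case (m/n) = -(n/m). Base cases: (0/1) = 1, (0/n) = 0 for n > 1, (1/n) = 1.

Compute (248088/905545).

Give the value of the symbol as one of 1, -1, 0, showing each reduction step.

248088 = 2^3·31011; (2/905545) = +1 since 905545 mod 8 = 1, so (248088/905545) = (+1)^3·(31011/905545); sign now +1
reciprocity: (31011/905545) = +1·(905545/31011) since 31011 mod 4 = 3, 905545 mod 4 = 1; sign now +1
(905545/31011) = (6226/31011)   [reduce mod 31011]
6226 = 2^1·3113; (2/31011) = -1 since 31011 mod 8 = 3, so (6226/31011) = (-1)^1·(3113/31011); sign now -1
reciprocity: (3113/31011) = +1·(31011/3113) since 3113 mod 4 = 1, 31011 mod 4 = 3; sign now -1
(31011/3113) = (2994/3113)   [reduce mod 3113]
2994 = 2^1·1497; (2/3113) = +1 since 3113 mod 8 = 1, so (2994/3113) = (+1)^1·(1497/3113); sign now -1
reciprocity: (1497/3113) = +1·(3113/1497) since 1497 mod 4 = 1, 3113 mod 4 = 1; sign now -1
(3113/1497) = (119/1497)   [reduce mod 1497]
reciprocity: (119/1497) = +1·(1497/119) since 119 mod 4 = 3, 1497 mod 4 = 1; sign now -1
(1497/119) = (69/119)   [reduce mod 119]
reciprocity: (69/119) = +1·(119/69) since 69 mod 4 = 1, 119 mod 4 = 3; sign now -1
(119/69) = (50/69)   [reduce mod 69]
50 = 2^1·25; (2/69) = -1 since 69 mod 8 = 5, so (50/69) = (-1)^1·(25/69); sign now +1
reciprocity: (25/69) = +1·(69/25) since 25 mod 4 = 1, 69 mod 4 = 1; sign now +1
(69/25) = (19/25)   [reduce mod 25]
reciprocity: (19/25) = +1·(25/19) since 19 mod 4 = 3, 25 mod 4 = 1; sign now +1
(25/19) = (6/19)   [reduce mod 19]
6 = 2^1·3; (2/19) = -1 since 19 mod 8 = 3, so (6/19) = (-1)^1·(3/19); sign now -1
reciprocity: (3/19) = -1·(19/3) since 3 mod 4 = 3, 19 mod 4 = 3; sign now +1
(19/3) = (1/3)   [reduce mod 3]
(1/3) = 1; final value = sign = +1

1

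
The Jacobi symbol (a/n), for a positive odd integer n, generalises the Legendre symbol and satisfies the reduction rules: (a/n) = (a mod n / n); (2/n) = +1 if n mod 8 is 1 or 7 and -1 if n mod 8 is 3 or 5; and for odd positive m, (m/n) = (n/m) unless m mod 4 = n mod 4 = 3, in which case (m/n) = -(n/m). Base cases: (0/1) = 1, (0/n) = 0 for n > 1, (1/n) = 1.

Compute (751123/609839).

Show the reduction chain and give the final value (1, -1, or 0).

(751123/609839): 751123 mod 609839 = 141284, so (751123/609839) = (141284/609839)
factor out 2^2: 141284 = 2^2·35321; with 609839 mod 8 = 7, (2/609839) = +1; sign now +1; continue with (35321/609839)
flip (35321/609839) -> (609839/35321): both odd, 35321 mod 4 = 1, 609839 mod 4 = 3, so the flip contributes +1; sign now +1
(609839/35321): 609839 mod 35321 = 9382, so (609839/35321) = (9382/35321)
factor out 2^1: 9382 = 2^1·4691; with 35321 mod 8 = 1, (2/35321) = +1; sign now +1; continue with (4691/35321)
flip (4691/35321) -> (35321/4691): both odd, 4691 mod 4 = 3, 35321 mod 4 = 1, so the flip contributes +1; sign now +1
(35321/4691): 35321 mod 4691 = 2484, so (35321/4691) = (2484/4691)
factor out 2^2: 2484 = 2^2·621; with 4691 mod 8 = 3, (2/4691) = -1; sign now +1; continue with (621/4691)
flip (621/4691) -> (4691/621): both odd, 621 mod 4 = 1, 4691 mod 4 = 3, so the flip contributes +1; sign now +1
(4691/621): 4691 mod 621 = 344, so (4691/621) = (344/621)
factor out 2^3: 344 = 2^3·43; with 621 mod 8 = 5, (2/621) = -1; sign now -1; continue with (43/621)
flip (43/621) -> (621/43): both odd, 43 mod 4 = 3, 621 mod 4 = 1, so the flip contributes +1; sign now -1
(621/43): 621 mod 43 = 19, so (621/43) = (19/43)
flip (19/43) -> (43/19): both odd, 19 mod 4 = 3, 43 mod 4 = 3, so the flip contributes -1; sign now +1
(43/19): 43 mod 19 = 5, so (43/19) = (5/19)
flip (5/19) -> (19/5): both odd, 5 mod 4 = 1, 19 mod 4 = 3, so the flip contributes +1; sign now +1
(19/5): 19 mod 5 = 4, so (19/5) = (4/5)
factor out 2^2: 4 = 2^2·1; with 5 mod 8 = 5, (2/5) = -1; sign now +1; continue with (1/5)
reached (1/5) = 1, so the symbol is +1

1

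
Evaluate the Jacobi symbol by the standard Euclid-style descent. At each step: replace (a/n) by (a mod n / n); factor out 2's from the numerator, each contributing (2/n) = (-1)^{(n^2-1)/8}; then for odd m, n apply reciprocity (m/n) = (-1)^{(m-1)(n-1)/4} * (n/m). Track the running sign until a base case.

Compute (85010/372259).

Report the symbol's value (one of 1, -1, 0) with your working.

factor out 2^1: 85010 = 2^1·42505; with 372259 mod 8 = 3, (2/372259) = -1; sign now -1; continue with (42505/372259)
flip (42505/372259) -> (372259/42505): both odd, 42505 mod 4 = 1, 372259 mod 4 = 3, so the flip contributes +1; sign now -1
(372259/42505): 372259 mod 42505 = 32219, so (372259/42505) = (32219/42505)
flip (32219/42505) -> (42505/32219): both odd, 32219 mod 4 = 3, 42505 mod 4 = 1, so the flip contributes +1; sign now -1
(42505/32219): 42505 mod 32219 = 10286, so (42505/32219) = (10286/32219)
factor out 2^1: 10286 = 2^1·5143; with 32219 mod 8 = 3, (2/32219) = -1; sign now +1; continue with (5143/32219)
flip (5143/32219) -> (32219/5143): both odd, 5143 mod 4 = 3, 32219 mod 4 = 3, so the flip contributes -1; sign now -1
(32219/5143): 32219 mod 5143 = 1361, so (32219/5143) = (1361/5143)
flip (1361/5143) -> (5143/1361): both odd, 1361 mod 4 = 1, 5143 mod 4 = 3, so the flip contributes +1; sign now -1
(5143/1361): 5143 mod 1361 = 1060, so (5143/1361) = (1060/1361)
factor out 2^2: 1060 = 2^2·265; with 1361 mod 8 = 1, (2/1361) = +1; sign now -1; continue with (265/1361)
flip (265/1361) -> (1361/265): both odd, 265 mod 4 = 1, 1361 mod 4 = 1, so the flip contributes +1; sign now -1
(1361/265): 1361 mod 265 = 36, so (1361/265) = (36/265)
factor out 2^2: 36 = 2^2·9; with 265 mod 8 = 1, (2/265) = +1; sign now -1; continue with (9/265)
flip (9/265) -> (265/9): both odd, 9 mod 4 = 1, 265 mod 4 = 1, so the flip contributes +1; sign now -1
(265/9): 265 mod 9 = 4, so (265/9) = (4/9)
factor out 2^2: 4 = 2^2·1; with 9 mod 8 = 1, (2/9) = +1; sign now -1; continue with (1/9)
reached (1/9) = 1, so the symbol is -1

-1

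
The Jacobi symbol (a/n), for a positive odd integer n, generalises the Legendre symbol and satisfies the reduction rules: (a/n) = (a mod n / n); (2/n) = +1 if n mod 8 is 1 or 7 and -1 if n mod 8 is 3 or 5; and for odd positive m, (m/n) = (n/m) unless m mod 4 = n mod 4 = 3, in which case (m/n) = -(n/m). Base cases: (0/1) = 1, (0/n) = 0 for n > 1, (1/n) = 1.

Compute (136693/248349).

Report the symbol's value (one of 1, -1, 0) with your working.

1

flip (136693/248349) -> (248349/136693): both odd, 136693 mod 4 = 1, 248349 mod 4 = 1, so the flip contributes +1; sign now +1
(248349/136693): 248349 mod 136693 = 111656, so (248349/136693) = (111656/136693)
factor out 2^3: 111656 = 2^3·13957; with 136693 mod 8 = 5, (2/136693) = -1; sign now -1; continue with (13957/136693)
flip (13957/136693) -> (136693/13957): both odd, 13957 mod 4 = 1, 136693 mod 4 = 1, so the flip contributes +1; sign now -1
(136693/13957): 136693 mod 13957 = 11080, so (136693/13957) = (11080/13957)
factor out 2^3: 11080 = 2^3·1385; with 13957 mod 8 = 5, (2/13957) = -1; sign now +1; continue with (1385/13957)
flip (1385/13957) -> (13957/1385): both odd, 1385 mod 4 = 1, 13957 mod 4 = 1, so the flip contributes +1; sign now +1
(13957/1385): 13957 mod 1385 = 107, so (13957/1385) = (107/1385)
flip (107/1385) -> (1385/107): both odd, 107 mod 4 = 3, 1385 mod 4 = 1, so the flip contributes +1; sign now +1
(1385/107): 1385 mod 107 = 101, so (1385/107) = (101/107)
flip (101/107) -> (107/101): both odd, 101 mod 4 = 1, 107 mod 4 = 3, so the flip contributes +1; sign now +1
(107/101): 107 mod 101 = 6, so (107/101) = (6/101)
factor out 2^1: 6 = 2^1·3; with 101 mod 8 = 5, (2/101) = -1; sign now -1; continue with (3/101)
flip (3/101) -> (101/3): both odd, 3 mod 4 = 3, 101 mod 4 = 1, so the flip contributes +1; sign now -1
(101/3): 101 mod 3 = 2, so (101/3) = (2/3)
factor out 2^1: 2 = 2^1·1; with 3 mod 8 = 3, (2/3) = -1; sign now +1; continue with (1/3)
reached (1/3) = 1, so the symbol is +1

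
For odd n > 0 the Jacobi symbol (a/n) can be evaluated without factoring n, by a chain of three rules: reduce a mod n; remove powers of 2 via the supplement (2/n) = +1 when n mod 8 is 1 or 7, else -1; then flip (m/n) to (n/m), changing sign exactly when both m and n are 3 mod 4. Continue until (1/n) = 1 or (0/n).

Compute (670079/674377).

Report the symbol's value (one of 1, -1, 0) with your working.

reciprocity: (670079/674377) = +1·(674377/670079) since 670079 mod 4 = 3, 674377 mod 4 = 1; sign now +1
(674377/670079) = (4298/670079)   [reduce mod 670079]
4298 = 2^1·2149; (2/670079) = +1 since 670079 mod 8 = 7, so (4298/670079) = (+1)^1·(2149/670079); sign now +1
reciprocity: (2149/670079) = +1·(670079/2149) since 2149 mod 4 = 1, 670079 mod 4 = 3; sign now +1
(670079/2149) = (1740/2149)   [reduce mod 2149]
1740 = 2^2·435; (2/2149) = -1 since 2149 mod 8 = 5, so (1740/2149) = (-1)^2·(435/2149); sign now +1
reciprocity: (435/2149) = +1·(2149/435) since 435 mod 4 = 3, 2149 mod 4 = 1; sign now +1
(2149/435) = (409/435)   [reduce mod 435]
reciprocity: (409/435) = +1·(435/409) since 409 mod 4 = 1, 435 mod 4 = 3; sign now +1
(435/409) = (26/409)   [reduce mod 409]
26 = 2^1·13; (2/409) = +1 since 409 mod 8 = 1, so (26/409) = (+1)^1·(13/409); sign now +1
reciprocity: (13/409) = +1·(409/13) since 13 mod 4 = 1, 409 mod 4 = 1; sign now +1
(409/13) = (6/13)   [reduce mod 13]
6 = 2^1·3; (2/13) = -1 since 13 mod 8 = 5, so (6/13) = (-1)^1·(3/13); sign now -1
reciprocity: (3/13) = +1·(13/3) since 3 mod 4 = 3, 13 mod 4 = 1; sign now -1
(13/3) = (1/3)   [reduce mod 3]
(1/3) = 1; final value = sign = -1

-1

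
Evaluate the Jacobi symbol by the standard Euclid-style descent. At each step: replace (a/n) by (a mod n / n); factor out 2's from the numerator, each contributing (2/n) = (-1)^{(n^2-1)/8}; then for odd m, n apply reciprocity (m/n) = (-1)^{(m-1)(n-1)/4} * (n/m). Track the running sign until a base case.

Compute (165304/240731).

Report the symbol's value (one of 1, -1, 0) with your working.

165304 = 2^3·20663; (2/240731) = -1 since 240731 mod 8 = 3, so (165304/240731) = (-1)^3·(20663/240731); sign now -1
reciprocity: (20663/240731) = -1·(240731/20663) since 20663 mod 4 = 3, 240731 mod 4 = 3; sign now +1
(240731/20663) = (13438/20663)   [reduce mod 20663]
13438 = 2^1·6719; (2/20663) = +1 since 20663 mod 8 = 7, so (13438/20663) = (+1)^1·(6719/20663); sign now +1
reciprocity: (6719/20663) = -1·(20663/6719) since 6719 mod 4 = 3, 20663 mod 4 = 3; sign now -1
(20663/6719) = (506/6719)   [reduce mod 6719]
506 = 2^1·253; (2/6719) = +1 since 6719 mod 8 = 7, so (506/6719) = (+1)^1·(253/6719); sign now -1
reciprocity: (253/6719) = +1·(6719/253) since 253 mod 4 = 1, 6719 mod 4 = 3; sign now -1
(6719/253) = (141/253)   [reduce mod 253]
reciprocity: (141/253) = +1·(253/141) since 141 mod 4 = 1, 253 mod 4 = 1; sign now -1
(253/141) = (112/141)   [reduce mod 141]
112 = 2^4·7; (2/141) = -1 since 141 mod 8 = 5, so (112/141) = (-1)^4·(7/141); sign now -1
reciprocity: (7/141) = +1·(141/7) since 7 mod 4 = 3, 141 mod 4 = 1; sign now -1
(141/7) = (1/7)   [reduce mod 7]
(1/7) = 1; final value = sign = -1

-1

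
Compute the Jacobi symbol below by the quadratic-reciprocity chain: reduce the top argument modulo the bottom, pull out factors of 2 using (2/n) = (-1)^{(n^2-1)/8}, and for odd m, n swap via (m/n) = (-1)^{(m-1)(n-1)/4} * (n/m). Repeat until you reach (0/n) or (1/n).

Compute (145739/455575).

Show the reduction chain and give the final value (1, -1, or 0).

1

flip (145739/455575) -> (455575/145739): both odd, 145739 mod 4 = 3, 455575 mod 4 = 3, so the flip contributes -1; sign now -1
(455575/145739): 455575 mod 145739 = 18358, so (455575/145739) = (18358/145739)
factor out 2^1: 18358 = 2^1·9179; with 145739 mod 8 = 3, (2/145739) = -1; sign now +1; continue with (9179/145739)
flip (9179/145739) -> (145739/9179): both odd, 9179 mod 4 = 3, 145739 mod 4 = 3, so the flip contributes -1; sign now -1
(145739/9179): 145739 mod 9179 = 8054, so (145739/9179) = (8054/9179)
factor out 2^1: 8054 = 2^1·4027; with 9179 mod 8 = 3, (2/9179) = -1; sign now +1; continue with (4027/9179)
flip (4027/9179) -> (9179/4027): both odd, 4027 mod 4 = 3, 9179 mod 4 = 3, so the flip contributes -1; sign now -1
(9179/4027): 9179 mod 4027 = 1125, so (9179/4027) = (1125/4027)
flip (1125/4027) -> (4027/1125): both odd, 1125 mod 4 = 1, 4027 mod 4 = 3, so the flip contributes +1; sign now -1
(4027/1125): 4027 mod 1125 = 652, so (4027/1125) = (652/1125)
factor out 2^2: 652 = 2^2·163; with 1125 mod 8 = 5, (2/1125) = -1; sign now -1; continue with (163/1125)
flip (163/1125) -> (1125/163): both odd, 163 mod 4 = 3, 1125 mod 4 = 1, so the flip contributes +1; sign now -1
(1125/163): 1125 mod 163 = 147, so (1125/163) = (147/163)
flip (147/163) -> (163/147): both odd, 147 mod 4 = 3, 163 mod 4 = 3, so the flip contributes -1; sign now +1
(163/147): 163 mod 147 = 16, so (163/147) = (16/147)
factor out 2^4: 16 = 2^4·1; with 147 mod 8 = 3, (2/147) = -1; sign now +1; continue with (1/147)
reached (1/147) = 1, so the symbol is +1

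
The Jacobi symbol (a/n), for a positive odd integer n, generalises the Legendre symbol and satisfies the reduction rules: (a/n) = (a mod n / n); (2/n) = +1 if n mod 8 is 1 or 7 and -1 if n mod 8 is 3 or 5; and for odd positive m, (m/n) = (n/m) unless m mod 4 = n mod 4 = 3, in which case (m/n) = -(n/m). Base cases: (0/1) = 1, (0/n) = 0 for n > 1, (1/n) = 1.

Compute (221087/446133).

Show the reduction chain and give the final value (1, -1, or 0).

-1

reciprocity: (221087/446133) = +1·(446133/221087) since 221087 mod 4 = 3, 446133 mod 4 = 1; sign now +1
(446133/221087) = (3959/221087)   [reduce mod 221087]
reciprocity: (3959/221087) = -1·(221087/3959) since 3959 mod 4 = 3, 221087 mod 4 = 3; sign now -1
(221087/3959) = (3342/3959)   [reduce mod 3959]
3342 = 2^1·1671; (2/3959) = +1 since 3959 mod 8 = 7, so (3342/3959) = (+1)^1·(1671/3959); sign now -1
reciprocity: (1671/3959) = -1·(3959/1671) since 1671 mod 4 = 3, 3959 mod 4 = 3; sign now +1
(3959/1671) = (617/1671)   [reduce mod 1671]
reciprocity: (617/1671) = +1·(1671/617) since 617 mod 4 = 1, 1671 mod 4 = 3; sign now +1
(1671/617) = (437/617)   [reduce mod 617]
reciprocity: (437/617) = +1·(617/437) since 437 mod 4 = 1, 617 mod 4 = 1; sign now +1
(617/437) = (180/437)   [reduce mod 437]
180 = 2^2·45; (2/437) = -1 since 437 mod 8 = 5, so (180/437) = (-1)^2·(45/437); sign now +1
reciprocity: (45/437) = +1·(437/45) since 45 mod 4 = 1, 437 mod 4 = 1; sign now +1
(437/45) = (32/45)   [reduce mod 45]
32 = 2^5·1; (2/45) = -1 since 45 mod 8 = 5, so (32/45) = (-1)^5·(1/45); sign now -1
(1/45) = 1; final value = sign = -1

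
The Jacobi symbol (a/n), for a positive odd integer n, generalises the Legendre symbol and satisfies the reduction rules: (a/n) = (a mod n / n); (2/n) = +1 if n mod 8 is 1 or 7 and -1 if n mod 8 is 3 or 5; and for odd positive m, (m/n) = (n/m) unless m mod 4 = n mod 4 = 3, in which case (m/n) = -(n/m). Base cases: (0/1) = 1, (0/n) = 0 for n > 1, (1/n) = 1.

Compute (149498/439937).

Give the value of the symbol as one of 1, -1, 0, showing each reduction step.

1

149498 = 2^1·74749; (2/439937) = +1 since 439937 mod 8 = 1, so (149498/439937) = (+1)^1·(74749/439937); sign now +1
reciprocity: (74749/439937) = +1·(439937/74749) since 74749 mod 4 = 1, 439937 mod 4 = 1; sign now +1
(439937/74749) = (66192/74749)   [reduce mod 74749]
66192 = 2^4·4137; (2/74749) = -1 since 74749 mod 8 = 5, so (66192/74749) = (-1)^4·(4137/74749); sign now +1
reciprocity: (4137/74749) = +1·(74749/4137) since 4137 mod 4 = 1, 74749 mod 4 = 1; sign now +1
(74749/4137) = (283/4137)   [reduce mod 4137]
reciprocity: (283/4137) = +1·(4137/283) since 283 mod 4 = 3, 4137 mod 4 = 1; sign now +1
(4137/283) = (175/283)   [reduce mod 283]
reciprocity: (175/283) = -1·(283/175) since 175 mod 4 = 3, 283 mod 4 = 3; sign now -1
(283/175) = (108/175)   [reduce mod 175]
108 = 2^2·27; (2/175) = +1 since 175 mod 8 = 7, so (108/175) = (+1)^2·(27/175); sign now -1
reciprocity: (27/175) = -1·(175/27) since 27 mod 4 = 3, 175 mod 4 = 3; sign now +1
(175/27) = (13/27)   [reduce mod 27]
reciprocity: (13/27) = +1·(27/13) since 13 mod 4 = 1, 27 mod 4 = 3; sign now +1
(27/13) = (1/13)   [reduce mod 13]
(1/13) = 1; final value = sign = +1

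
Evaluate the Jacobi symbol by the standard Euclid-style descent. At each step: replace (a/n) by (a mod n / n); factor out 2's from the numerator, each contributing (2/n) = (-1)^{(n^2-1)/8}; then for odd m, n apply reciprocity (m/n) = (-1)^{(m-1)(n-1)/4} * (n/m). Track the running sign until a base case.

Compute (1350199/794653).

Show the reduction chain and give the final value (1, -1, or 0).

(1350199/794653): 1350199 mod 794653 = 555546, so (1350199/794653) = (555546/794653)
factor out 2^1: 555546 = 2^1·277773; with 794653 mod 8 = 5, (2/794653) = -1; sign now -1; continue with (277773/794653)
flip (277773/794653) -> (794653/277773): both odd, 277773 mod 4 = 1, 794653 mod 4 = 1, so the flip contributes +1; sign now -1
(794653/277773): 794653 mod 277773 = 239107, so (794653/277773) = (239107/277773)
flip (239107/277773) -> (277773/239107): both odd, 239107 mod 4 = 3, 277773 mod 4 = 1, so the flip contributes +1; sign now -1
(277773/239107): 277773 mod 239107 = 38666, so (277773/239107) = (38666/239107)
factor out 2^1: 38666 = 2^1·19333; with 239107 mod 8 = 3, (2/239107) = -1; sign now +1; continue with (19333/239107)
flip (19333/239107) -> (239107/19333): both odd, 19333 mod 4 = 1, 239107 mod 4 = 3, so the flip contributes +1; sign now +1
(239107/19333): 239107 mod 19333 = 7111, so (239107/19333) = (7111/19333)
flip (7111/19333) -> (19333/7111): both odd, 7111 mod 4 = 3, 19333 mod 4 = 1, so the flip contributes +1; sign now +1
(19333/7111): 19333 mod 7111 = 5111, so (19333/7111) = (5111/7111)
flip (5111/7111) -> (7111/5111): both odd, 5111 mod 4 = 3, 7111 mod 4 = 3, so the flip contributes -1; sign now -1
(7111/5111): 7111 mod 5111 = 2000, so (7111/5111) = (2000/5111)
factor out 2^4: 2000 = 2^4·125; with 5111 mod 8 = 7, (2/5111) = +1; sign now -1; continue with (125/5111)
flip (125/5111) -> (5111/125): both odd, 125 mod 4 = 1, 5111 mod 4 = 3, so the flip contributes +1; sign now -1
(5111/125): 5111 mod 125 = 111, so (5111/125) = (111/125)
flip (111/125) -> (125/111): both odd, 111 mod 4 = 3, 125 mod 4 = 1, so the flip contributes +1; sign now -1
(125/111): 125 mod 111 = 14, so (125/111) = (14/111)
factor out 2^1: 14 = 2^1·7; with 111 mod 8 = 7, (2/111) = +1; sign now -1; continue with (7/111)
flip (7/111) -> (111/7): both odd, 7 mod 4 = 3, 111 mod 4 = 3, so the flip contributes -1; sign now +1
(111/7): 111 mod 7 = 6, so (111/7) = (6/7)
factor out 2^1: 6 = 2^1·3; with 7 mod 8 = 7, (2/7) = +1; sign now +1; continue with (3/7)
flip (3/7) -> (7/3): both odd, 3 mod 4 = 3, 7 mod 4 = 3, so the flip contributes -1; sign now -1
(7/3): 7 mod 3 = 1, so (7/3) = (1/3)
reached (1/3) = 1, so the symbol is -1

-1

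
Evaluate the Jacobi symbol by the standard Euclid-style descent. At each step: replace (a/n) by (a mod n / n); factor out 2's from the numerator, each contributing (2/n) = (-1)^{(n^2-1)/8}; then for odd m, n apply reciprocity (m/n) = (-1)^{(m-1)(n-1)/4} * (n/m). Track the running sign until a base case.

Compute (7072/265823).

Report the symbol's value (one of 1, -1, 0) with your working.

-1

7072 = 2^5·221; (2/265823) = +1 since 265823 mod 8 = 7, so (7072/265823) = (+1)^5·(221/265823); sign now +1
reciprocity: (221/265823) = +1·(265823/221) since 221 mod 4 = 1, 265823 mod 4 = 3; sign now +1
(265823/221) = (181/221)   [reduce mod 221]
reciprocity: (181/221) = +1·(221/181) since 181 mod 4 = 1, 221 mod 4 = 1; sign now +1
(221/181) = (40/181)   [reduce mod 181]
40 = 2^3·5; (2/181) = -1 since 181 mod 8 = 5, so (40/181) = (-1)^3·(5/181); sign now -1
reciprocity: (5/181) = +1·(181/5) since 5 mod 4 = 1, 181 mod 4 = 1; sign now -1
(181/5) = (1/5)   [reduce mod 5]
(1/5) = 1; final value = sign = -1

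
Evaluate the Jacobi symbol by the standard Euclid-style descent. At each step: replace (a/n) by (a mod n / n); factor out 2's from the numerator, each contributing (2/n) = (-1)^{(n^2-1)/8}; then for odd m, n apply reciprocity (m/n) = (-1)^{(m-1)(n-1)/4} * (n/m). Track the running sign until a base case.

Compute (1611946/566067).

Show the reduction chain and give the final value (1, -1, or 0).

(1611946/566067) = (479812/566067)   [reduce mod 566067]
479812 = 2^2·119953; (2/566067) = -1 since 566067 mod 8 = 3, so (479812/566067) = (-1)^2·(119953/566067); sign now +1
reciprocity: (119953/566067) = +1·(566067/119953) since 119953 mod 4 = 1, 566067 mod 4 = 3; sign now +1
(566067/119953) = (86255/119953)   [reduce mod 119953]
reciprocity: (86255/119953) = +1·(119953/86255) since 86255 mod 4 = 3, 119953 mod 4 = 1; sign now +1
(119953/86255) = (33698/86255)   [reduce mod 86255]
33698 = 2^1·16849; (2/86255) = +1 since 86255 mod 8 = 7, so (33698/86255) = (+1)^1·(16849/86255); sign now +1
reciprocity: (16849/86255) = +1·(86255/16849) since 16849 mod 4 = 1, 86255 mod 4 = 3; sign now +1
(86255/16849) = (2010/16849)   [reduce mod 16849]
2010 = 2^1·1005; (2/16849) = +1 since 16849 mod 8 = 1, so (2010/16849) = (+1)^1·(1005/16849); sign now +1
reciprocity: (1005/16849) = +1·(16849/1005) since 1005 mod 4 = 1, 16849 mod 4 = 1; sign now +1
(16849/1005) = (769/1005)   [reduce mod 1005]
reciprocity: (769/1005) = +1·(1005/769) since 769 mod 4 = 1, 1005 mod 4 = 1; sign now +1
(1005/769) = (236/769)   [reduce mod 769]
236 = 2^2·59; (2/769) = +1 since 769 mod 8 = 1, so (236/769) = (+1)^2·(59/769); sign now +1
reciprocity: (59/769) = +1·(769/59) since 59 mod 4 = 3, 769 mod 4 = 1; sign now +1
(769/59) = (2/59)   [reduce mod 59]
2 = 2^1·1; (2/59) = -1 since 59 mod 8 = 3, so (2/59) = (-1)^1·(1/59); sign now -1
(1/59) = 1; final value = sign = -1

-1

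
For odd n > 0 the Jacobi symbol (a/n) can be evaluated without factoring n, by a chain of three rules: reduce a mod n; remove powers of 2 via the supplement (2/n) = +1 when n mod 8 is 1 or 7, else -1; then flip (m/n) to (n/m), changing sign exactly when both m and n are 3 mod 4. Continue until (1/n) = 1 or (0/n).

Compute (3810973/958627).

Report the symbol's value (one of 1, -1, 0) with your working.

(3810973/958627) = (935092/958627)   [reduce mod 958627]
935092 = 2^2·233773; (2/958627) = -1 since 958627 mod 8 = 3, so (935092/958627) = (-1)^2·(233773/958627); sign now +1
reciprocity: (233773/958627) = +1·(958627/233773) since 233773 mod 4 = 1, 958627 mod 4 = 3; sign now +1
(958627/233773) = (23535/233773)   [reduce mod 233773]
reciprocity: (23535/233773) = +1·(233773/23535) since 23535 mod 4 = 3, 233773 mod 4 = 1; sign now +1
(233773/23535) = (21958/23535)   [reduce mod 23535]
21958 = 2^1·10979; (2/23535) = +1 since 23535 mod 8 = 7, so (21958/23535) = (+1)^1·(10979/23535); sign now +1
reciprocity: (10979/23535) = -1·(23535/10979) since 10979 mod 4 = 3, 23535 mod 4 = 3; sign now -1
(23535/10979) = (1577/10979)   [reduce mod 10979]
reciprocity: (1577/10979) = +1·(10979/1577) since 1577 mod 4 = 1, 10979 mod 4 = 3; sign now -1
(10979/1577) = (1517/1577)   [reduce mod 1577]
reciprocity: (1517/1577) = +1·(1577/1517) since 1517 mod 4 = 1, 1577 mod 4 = 1; sign now -1
(1577/1517) = (60/1517)   [reduce mod 1517]
60 = 2^2·15; (2/1517) = -1 since 1517 mod 8 = 5, so (60/1517) = (-1)^2·(15/1517); sign now -1
reciprocity: (15/1517) = +1·(1517/15) since 15 mod 4 = 3, 1517 mod 4 = 1; sign now -1
(1517/15) = (2/15)   [reduce mod 15]
2 = 2^1·1; (2/15) = +1 since 15 mod 8 = 7, so (2/15) = (+1)^1·(1/15); sign now -1
(1/15) = 1; final value = sign = -1

-1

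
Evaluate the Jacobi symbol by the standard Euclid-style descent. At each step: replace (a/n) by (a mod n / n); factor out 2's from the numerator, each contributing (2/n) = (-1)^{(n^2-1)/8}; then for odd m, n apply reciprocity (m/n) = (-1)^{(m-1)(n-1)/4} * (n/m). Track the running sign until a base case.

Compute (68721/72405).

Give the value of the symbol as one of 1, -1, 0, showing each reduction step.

flip (68721/72405) -> (72405/68721): both odd, 68721 mod 4 = 1, 72405 mod 4 = 1, so the flip contributes +1; sign now +1
(72405/68721): 72405 mod 68721 = 3684, so (72405/68721) = (3684/68721)
factor out 2^2: 3684 = 2^2·921; with 68721 mod 8 = 1, (2/68721) = +1; sign now +1; continue with (921/68721)
flip (921/68721) -> (68721/921): both odd, 921 mod 4 = 1, 68721 mod 4 = 1, so the flip contributes +1; sign now +1
(68721/921): 68721 mod 921 = 567, so (68721/921) = (567/921)
flip (567/921) -> (921/567): both odd, 567 mod 4 = 3, 921 mod 4 = 1, so the flip contributes +1; sign now +1
(921/567): 921 mod 567 = 354, so (921/567) = (354/567)
factor out 2^1: 354 = 2^1·177; with 567 mod 8 = 7, (2/567) = +1; sign now +1; continue with (177/567)
flip (177/567) -> (567/177): both odd, 177 mod 4 = 1, 567 mod 4 = 3, so the flip contributes +1; sign now +1
(567/177): 567 mod 177 = 36, so (567/177) = (36/177)
factor out 2^2: 36 = 2^2·9; with 177 mod 8 = 1, (2/177) = +1; sign now +1; continue with (9/177)
flip (9/177) -> (177/9): both odd, 9 mod 4 = 1, 177 mod 4 = 1, so the flip contributes +1; sign now +1
(177/9): 177 mod 9 = 6, so (177/9) = (6/9)
factor out 2^1: 6 = 2^1·3; with 9 mod 8 = 1, (2/9) = +1; sign now +1; continue with (3/9)
flip (3/9) -> (9/3): both odd, 3 mod 4 = 3, 9 mod 4 = 1, so the flip contributes +1; sign now +1
(9/3): 9 mod 3 = 0, so (9/3) = (0/3)
reached (0/3); gcd(a, n) > 1, so (0/3) = 0 and the symbol is 0

0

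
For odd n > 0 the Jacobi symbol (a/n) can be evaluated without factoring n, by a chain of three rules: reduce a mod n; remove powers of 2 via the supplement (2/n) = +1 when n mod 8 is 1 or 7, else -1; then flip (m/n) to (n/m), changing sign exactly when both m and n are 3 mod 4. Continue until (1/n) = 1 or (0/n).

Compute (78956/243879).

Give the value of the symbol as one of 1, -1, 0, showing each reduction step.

factor out 2^2: 78956 = 2^2·19739; with 243879 mod 8 = 7, (2/243879) = +1; sign now +1; continue with (19739/243879)
flip (19739/243879) -> (243879/19739): both odd, 19739 mod 4 = 3, 243879 mod 4 = 3, so the flip contributes -1; sign now -1
(243879/19739): 243879 mod 19739 = 7011, so (243879/19739) = (7011/19739)
flip (7011/19739) -> (19739/7011): both odd, 7011 mod 4 = 3, 19739 mod 4 = 3, so the flip contributes -1; sign now +1
(19739/7011): 19739 mod 7011 = 5717, so (19739/7011) = (5717/7011)
flip (5717/7011) -> (7011/5717): both odd, 5717 mod 4 = 1, 7011 mod 4 = 3, so the flip contributes +1; sign now +1
(7011/5717): 7011 mod 5717 = 1294, so (7011/5717) = (1294/5717)
factor out 2^1: 1294 = 2^1·647; with 5717 mod 8 = 5, (2/5717) = -1; sign now -1; continue with (647/5717)
flip (647/5717) -> (5717/647): both odd, 647 mod 4 = 3, 5717 mod 4 = 1, so the flip contributes +1; sign now -1
(5717/647): 5717 mod 647 = 541, so (5717/647) = (541/647)
flip (541/647) -> (647/541): both odd, 541 mod 4 = 1, 647 mod 4 = 3, so the flip contributes +1; sign now -1
(647/541): 647 mod 541 = 106, so (647/541) = (106/541)
factor out 2^1: 106 = 2^1·53; with 541 mod 8 = 5, (2/541) = -1; sign now +1; continue with (53/541)
flip (53/541) -> (541/53): both odd, 53 mod 4 = 1, 541 mod 4 = 1, so the flip contributes +1; sign now +1
(541/53): 541 mod 53 = 11, so (541/53) = (11/53)
flip (11/53) -> (53/11): both odd, 11 mod 4 = 3, 53 mod 4 = 1, so the flip contributes +1; sign now +1
(53/11): 53 mod 11 = 9, so (53/11) = (9/11)
flip (9/11) -> (11/9): both odd, 9 mod 4 = 1, 11 mod 4 = 3, so the flip contributes +1; sign now +1
(11/9): 11 mod 9 = 2, so (11/9) = (2/9)
factor out 2^1: 2 = 2^1·1; with 9 mod 8 = 1, (2/9) = +1; sign now +1; continue with (1/9)
reached (1/9) = 1, so the symbol is +1

1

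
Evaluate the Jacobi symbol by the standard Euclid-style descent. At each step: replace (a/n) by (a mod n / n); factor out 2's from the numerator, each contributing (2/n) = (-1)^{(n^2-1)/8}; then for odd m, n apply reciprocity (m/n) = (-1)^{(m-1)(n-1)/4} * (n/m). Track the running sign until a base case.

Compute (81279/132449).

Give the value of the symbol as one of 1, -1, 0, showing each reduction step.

flip (81279/132449) -> (132449/81279): both odd, 81279 mod 4 = 3, 132449 mod 4 = 1, so the flip contributes +1; sign now +1
(132449/81279): 132449 mod 81279 = 51170, so (132449/81279) = (51170/81279)
factor out 2^1: 51170 = 2^1·25585; with 81279 mod 8 = 7, (2/81279) = +1; sign now +1; continue with (25585/81279)
flip (25585/81279) -> (81279/25585): both odd, 25585 mod 4 = 1, 81279 mod 4 = 3, so the flip contributes +1; sign now +1
(81279/25585): 81279 mod 25585 = 4524, so (81279/25585) = (4524/25585)
factor out 2^2: 4524 = 2^2·1131; with 25585 mod 8 = 1, (2/25585) = +1; sign now +1; continue with (1131/25585)
flip (1131/25585) -> (25585/1131): both odd, 1131 mod 4 = 3, 25585 mod 4 = 1, so the flip contributes +1; sign now +1
(25585/1131): 25585 mod 1131 = 703, so (25585/1131) = (703/1131)
flip (703/1131) -> (1131/703): both odd, 703 mod 4 = 3, 1131 mod 4 = 3, so the flip contributes -1; sign now -1
(1131/703): 1131 mod 703 = 428, so (1131/703) = (428/703)
factor out 2^2: 428 = 2^2·107; with 703 mod 8 = 7, (2/703) = +1; sign now -1; continue with (107/703)
flip (107/703) -> (703/107): both odd, 107 mod 4 = 3, 703 mod 4 = 3, so the flip contributes -1; sign now +1
(703/107): 703 mod 107 = 61, so (703/107) = (61/107)
flip (61/107) -> (107/61): both odd, 61 mod 4 = 1, 107 mod 4 = 3, so the flip contributes +1; sign now +1
(107/61): 107 mod 61 = 46, so (107/61) = (46/61)
factor out 2^1: 46 = 2^1·23; with 61 mod 8 = 5, (2/61) = -1; sign now -1; continue with (23/61)
flip (23/61) -> (61/23): both odd, 23 mod 4 = 3, 61 mod 4 = 1, so the flip contributes +1; sign now -1
(61/23): 61 mod 23 = 15, so (61/23) = (15/23)
flip (15/23) -> (23/15): both odd, 15 mod 4 = 3, 23 mod 4 = 3, so the flip contributes -1; sign now +1
(23/15): 23 mod 15 = 8, so (23/15) = (8/15)
factor out 2^3: 8 = 2^3·1; with 15 mod 8 = 7, (2/15) = +1; sign now +1; continue with (1/15)
reached (1/15) = 1, so the symbol is +1

1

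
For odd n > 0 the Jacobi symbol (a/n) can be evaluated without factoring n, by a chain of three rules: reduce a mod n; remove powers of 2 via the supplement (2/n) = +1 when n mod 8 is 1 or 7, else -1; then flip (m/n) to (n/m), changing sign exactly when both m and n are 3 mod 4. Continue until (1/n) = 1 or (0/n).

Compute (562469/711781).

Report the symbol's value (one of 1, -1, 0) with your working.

1

reciprocity: (562469/711781) = +1·(711781/562469) since 562469 mod 4 = 1, 711781 mod 4 = 1; sign now +1
(711781/562469) = (149312/562469)   [reduce mod 562469]
149312 = 2^6·2333; (2/562469) = -1 since 562469 mod 8 = 5, so (149312/562469) = (-1)^6·(2333/562469); sign now +1
reciprocity: (2333/562469) = +1·(562469/2333) since 2333 mod 4 = 1, 562469 mod 4 = 1; sign now +1
(562469/2333) = (216/2333)   [reduce mod 2333]
216 = 2^3·27; (2/2333) = -1 since 2333 mod 8 = 5, so (216/2333) = (-1)^3·(27/2333); sign now -1
reciprocity: (27/2333) = +1·(2333/27) since 27 mod 4 = 3, 2333 mod 4 = 1; sign now -1
(2333/27) = (11/27)   [reduce mod 27]
reciprocity: (11/27) = -1·(27/11) since 11 mod 4 = 3, 27 mod 4 = 3; sign now +1
(27/11) = (5/11)   [reduce mod 11]
reciprocity: (5/11) = +1·(11/5) since 5 mod 4 = 1, 11 mod 4 = 3; sign now +1
(11/5) = (1/5)   [reduce mod 5]
(1/5) = 1; final value = sign = +1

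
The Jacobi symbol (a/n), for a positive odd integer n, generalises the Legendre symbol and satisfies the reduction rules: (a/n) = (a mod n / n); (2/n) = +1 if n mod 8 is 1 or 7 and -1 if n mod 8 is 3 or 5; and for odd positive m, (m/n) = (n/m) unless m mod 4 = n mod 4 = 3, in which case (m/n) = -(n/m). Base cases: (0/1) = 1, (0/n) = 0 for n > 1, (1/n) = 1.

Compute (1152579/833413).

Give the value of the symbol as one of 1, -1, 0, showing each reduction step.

-1

(1152579/833413) = (319166/833413)   [reduce mod 833413]
319166 = 2^1·159583; (2/833413) = -1 since 833413 mod 8 = 5, so (319166/833413) = (-1)^1·(159583/833413); sign now -1
reciprocity: (159583/833413) = +1·(833413/159583) since 159583 mod 4 = 3, 833413 mod 4 = 1; sign now -1
(833413/159583) = (35498/159583)   [reduce mod 159583]
35498 = 2^1·17749; (2/159583) = +1 since 159583 mod 8 = 7, so (35498/159583) = (+1)^1·(17749/159583); sign now -1
reciprocity: (17749/159583) = +1·(159583/17749) since 17749 mod 4 = 1, 159583 mod 4 = 3; sign now -1
(159583/17749) = (17591/17749)   [reduce mod 17749]
reciprocity: (17591/17749) = +1·(17749/17591) since 17591 mod 4 = 3, 17749 mod 4 = 1; sign now -1
(17749/17591) = (158/17591)   [reduce mod 17591]
158 = 2^1·79; (2/17591) = +1 since 17591 mod 8 = 7, so (158/17591) = (+1)^1·(79/17591); sign now -1
reciprocity: (79/17591) = -1·(17591/79) since 79 mod 4 = 3, 17591 mod 4 = 3; sign now +1
(17591/79) = (53/79)   [reduce mod 79]
reciprocity: (53/79) = +1·(79/53) since 53 mod 4 = 1, 79 mod 4 = 3; sign now +1
(79/53) = (26/53)   [reduce mod 53]
26 = 2^1·13; (2/53) = -1 since 53 mod 8 = 5, so (26/53) = (-1)^1·(13/53); sign now -1
reciprocity: (13/53) = +1·(53/13) since 13 mod 4 = 1, 53 mod 4 = 1; sign now -1
(53/13) = (1/13)   [reduce mod 13]
(1/13) = 1; final value = sign = -1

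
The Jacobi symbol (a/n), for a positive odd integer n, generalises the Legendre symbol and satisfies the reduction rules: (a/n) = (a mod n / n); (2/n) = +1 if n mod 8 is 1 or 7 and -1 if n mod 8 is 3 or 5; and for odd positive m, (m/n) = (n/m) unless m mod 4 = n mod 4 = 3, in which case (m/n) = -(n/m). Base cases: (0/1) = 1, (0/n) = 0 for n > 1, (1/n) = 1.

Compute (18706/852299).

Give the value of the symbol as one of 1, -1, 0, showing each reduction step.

1

18706 = 2^1·9353; (2/852299) = -1 since 852299 mod 8 = 3, so (18706/852299) = (-1)^1·(9353/852299); sign now -1
reciprocity: (9353/852299) = +1·(852299/9353) since 9353 mod 4 = 1, 852299 mod 4 = 3; sign now -1
(852299/9353) = (1176/9353)   [reduce mod 9353]
1176 = 2^3·147; (2/9353) = +1 since 9353 mod 8 = 1, so (1176/9353) = (+1)^3·(147/9353); sign now -1
reciprocity: (147/9353) = +1·(9353/147) since 147 mod 4 = 3, 9353 mod 4 = 1; sign now -1
(9353/147) = (92/147)   [reduce mod 147]
92 = 2^2·23; (2/147) = -1 since 147 mod 8 = 3, so (92/147) = (-1)^2·(23/147); sign now -1
reciprocity: (23/147) = -1·(147/23) since 23 mod 4 = 3, 147 mod 4 = 3; sign now +1
(147/23) = (9/23)   [reduce mod 23]
reciprocity: (9/23) = +1·(23/9) since 9 mod 4 = 1, 23 mod 4 = 3; sign now +1
(23/9) = (5/9)   [reduce mod 9]
reciprocity: (5/9) = +1·(9/5) since 5 mod 4 = 1, 9 mod 4 = 1; sign now +1
(9/5) = (4/5)   [reduce mod 5]
4 = 2^2·1; (2/5) = -1 since 5 mod 8 = 5, so (4/5) = (-1)^2·(1/5); sign now +1
(1/5) = 1; final value = sign = +1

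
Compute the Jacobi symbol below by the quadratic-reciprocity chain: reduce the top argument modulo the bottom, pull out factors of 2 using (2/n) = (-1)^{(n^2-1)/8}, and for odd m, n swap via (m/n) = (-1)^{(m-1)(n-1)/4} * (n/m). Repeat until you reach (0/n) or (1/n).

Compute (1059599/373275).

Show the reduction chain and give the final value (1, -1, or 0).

-1

(1059599/373275): 1059599 mod 373275 = 313049, so (1059599/373275) = (313049/373275)
flip (313049/373275) -> (373275/313049): both odd, 313049 mod 4 = 1, 373275 mod 4 = 3, so the flip contributes +1; sign now +1
(373275/313049): 373275 mod 313049 = 60226, so (373275/313049) = (60226/313049)
factor out 2^1: 60226 = 2^1·30113; with 313049 mod 8 = 1, (2/313049) = +1; sign now +1; continue with (30113/313049)
flip (30113/313049) -> (313049/30113): both odd, 30113 mod 4 = 1, 313049 mod 4 = 1, so the flip contributes +1; sign now +1
(313049/30113): 313049 mod 30113 = 11919, so (313049/30113) = (11919/30113)
flip (11919/30113) -> (30113/11919): both odd, 11919 mod 4 = 3, 30113 mod 4 = 1, so the flip contributes +1; sign now +1
(30113/11919): 30113 mod 11919 = 6275, so (30113/11919) = (6275/11919)
flip (6275/11919) -> (11919/6275): both odd, 6275 mod 4 = 3, 11919 mod 4 = 3, so the flip contributes -1; sign now -1
(11919/6275): 11919 mod 6275 = 5644, so (11919/6275) = (5644/6275)
factor out 2^2: 5644 = 2^2·1411; with 6275 mod 8 = 3, (2/6275) = -1; sign now -1; continue with (1411/6275)
flip (1411/6275) -> (6275/1411): both odd, 1411 mod 4 = 3, 6275 mod 4 = 3, so the flip contributes -1; sign now +1
(6275/1411): 6275 mod 1411 = 631, so (6275/1411) = (631/1411)
flip (631/1411) -> (1411/631): both odd, 631 mod 4 = 3, 1411 mod 4 = 3, so the flip contributes -1; sign now -1
(1411/631): 1411 mod 631 = 149, so (1411/631) = (149/631)
flip (149/631) -> (631/149): both odd, 149 mod 4 = 1, 631 mod 4 = 3, so the flip contributes +1; sign now -1
(631/149): 631 mod 149 = 35, so (631/149) = (35/149)
flip (35/149) -> (149/35): both odd, 35 mod 4 = 3, 149 mod 4 = 1, so the flip contributes +1; sign now -1
(149/35): 149 mod 35 = 9, so (149/35) = (9/35)
flip (9/35) -> (35/9): both odd, 9 mod 4 = 1, 35 mod 4 = 3, so the flip contributes +1; sign now -1
(35/9): 35 mod 9 = 8, so (35/9) = (8/9)
factor out 2^3: 8 = 2^3·1; with 9 mod 8 = 1, (2/9) = +1; sign now -1; continue with (1/9)
reached (1/9) = 1, so the symbol is -1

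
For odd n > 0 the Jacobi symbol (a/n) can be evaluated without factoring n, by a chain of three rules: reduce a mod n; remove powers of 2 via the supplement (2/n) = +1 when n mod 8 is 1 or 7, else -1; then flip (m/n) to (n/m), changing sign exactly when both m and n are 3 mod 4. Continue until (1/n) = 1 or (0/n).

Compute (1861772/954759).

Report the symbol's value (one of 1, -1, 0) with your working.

(1861772/954759) = (907013/954759)   [reduce mod 954759]
reciprocity: (907013/954759) = +1·(954759/907013) since 907013 mod 4 = 1, 954759 mod 4 = 3; sign now +1
(954759/907013) = (47746/907013)   [reduce mod 907013]
47746 = 2^1·23873; (2/907013) = -1 since 907013 mod 8 = 5, so (47746/907013) = (-1)^1·(23873/907013); sign now -1
reciprocity: (23873/907013) = +1·(907013/23873) since 23873 mod 4 = 1, 907013 mod 4 = 1; sign now -1
(907013/23873) = (23712/23873)   [reduce mod 23873]
23712 = 2^5·741; (2/23873) = +1 since 23873 mod 8 = 1, so (23712/23873) = (+1)^5·(741/23873); sign now -1
reciprocity: (741/23873) = +1·(23873/741) since 741 mod 4 = 1, 23873 mod 4 = 1; sign now -1
(23873/741) = (161/741)   [reduce mod 741]
reciprocity: (161/741) = +1·(741/161) since 161 mod 4 = 1, 741 mod 4 = 1; sign now -1
(741/161) = (97/161)   [reduce mod 161]
reciprocity: (97/161) = +1·(161/97) since 97 mod 4 = 1, 161 mod 4 = 1; sign now -1
(161/97) = (64/97)   [reduce mod 97]
64 = 2^6·1; (2/97) = +1 since 97 mod 8 = 1, so (64/97) = (+1)^6·(1/97); sign now -1
(1/97) = 1; final value = sign = -1

-1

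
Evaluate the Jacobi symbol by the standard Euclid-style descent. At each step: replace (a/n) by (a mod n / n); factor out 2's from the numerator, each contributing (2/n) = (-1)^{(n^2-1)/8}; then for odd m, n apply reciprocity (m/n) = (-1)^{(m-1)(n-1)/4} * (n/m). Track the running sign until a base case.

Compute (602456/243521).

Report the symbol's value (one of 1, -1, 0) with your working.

-1

(602456/243521) = (115414/243521)   [reduce mod 243521]
115414 = 2^1·57707; (2/243521) = +1 since 243521 mod 8 = 1, so (115414/243521) = (+1)^1·(57707/243521); sign now +1
reciprocity: (57707/243521) = +1·(243521/57707) since 57707 mod 4 = 3, 243521 mod 4 = 1; sign now +1
(243521/57707) = (12693/57707)   [reduce mod 57707]
reciprocity: (12693/57707) = +1·(57707/12693) since 12693 mod 4 = 1, 57707 mod 4 = 3; sign now +1
(57707/12693) = (6935/12693)   [reduce mod 12693]
reciprocity: (6935/12693) = +1·(12693/6935) since 6935 mod 4 = 3, 12693 mod 4 = 1; sign now +1
(12693/6935) = (5758/6935)   [reduce mod 6935]
5758 = 2^1·2879; (2/6935) = +1 since 6935 mod 8 = 7, so (5758/6935) = (+1)^1·(2879/6935); sign now +1
reciprocity: (2879/6935) = -1·(6935/2879) since 2879 mod 4 = 3, 6935 mod 4 = 3; sign now -1
(6935/2879) = (1177/2879)   [reduce mod 2879]
reciprocity: (1177/2879) = +1·(2879/1177) since 1177 mod 4 = 1, 2879 mod 4 = 3; sign now -1
(2879/1177) = (525/1177)   [reduce mod 1177]
reciprocity: (525/1177) = +1·(1177/525) since 525 mod 4 = 1, 1177 mod 4 = 1; sign now -1
(1177/525) = (127/525)   [reduce mod 525]
reciprocity: (127/525) = +1·(525/127) since 127 mod 4 = 3, 525 mod 4 = 1; sign now -1
(525/127) = (17/127)   [reduce mod 127]
reciprocity: (17/127) = +1·(127/17) since 17 mod 4 = 1, 127 mod 4 = 3; sign now -1
(127/17) = (8/17)   [reduce mod 17]
8 = 2^3·1; (2/17) = +1 since 17 mod 8 = 1, so (8/17) = (+1)^3·(1/17); sign now -1
(1/17) = 1; final value = sign = -1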